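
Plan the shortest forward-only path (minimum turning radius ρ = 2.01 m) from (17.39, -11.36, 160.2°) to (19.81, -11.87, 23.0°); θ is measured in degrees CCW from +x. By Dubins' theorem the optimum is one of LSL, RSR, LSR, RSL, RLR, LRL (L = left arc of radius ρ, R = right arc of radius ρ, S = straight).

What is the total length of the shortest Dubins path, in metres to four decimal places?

12.1170 m

Let ψ = atan2(Δy, Δx) = atan2(-0.51, 2.42) = -11.9006° be the start→goal bearing.
Normalize: d = |goal − start| / ρ = 2.473156/2.01 = 1.230426, α = (θ_start − ψ) mod 360° = 172.1006° = 3.003722 rad, β = (θ_goal − ψ) mod 360° = 34.9006° = 0.609130 rad.
Common terms: sin α = 0.137434, cos α = -0.990511, sin β = 0.572154, cos β = 0.820146, cos(α−β) = -0.733730, d² = 1.513948. Work in radians in the unit-radius frame; every candidate has L = ρ·(t + p + q).
LSL: p² = 2 + d² − 2cos(α−β) + 2d(sin α − sin β) = 3.911626; p = √p² = 1.977783; φ = atan2(cos β − cos α, d + sin α − sin β) = 1.156744 rad; t = (φ − α) mod 2π = 4.436208 rad, q = (β − φ) mod 2π = 5.735571 rad → L = 2.01·(4.436208 + 1.977783 + 5.735571) = 2.01·12.149562 = 24.420620 m
RSR: p² = 2 + d² − 2cos(α−β) + 2d(sin β − sin α) = 6.051189; p = √p² = 2.459916; φ = atan2(cos α − cos β, d − sin α + sin β) = -0.827238 rad; t = (α − φ) mod 2π = 3.830960 rad, q = (φ − β) mod 2π = 4.846817 rad → L = 2.01·(3.830960 + 2.459916 + 4.846817) = 2.01·11.137693 = 22.386764 m
LSR: p² = d² − 2 + 2cos(α−β) + 2d(sin α + sin β) = -0.207320 < 0 → infeasible
RSL: p² = d² − 2 + 2cos(α−β) − 2d(sin α + sin β) = -3.699704 < 0 → infeasible
RLR: c = (6 − d² + 2cos(α−β) + 2d(sin α − sin β))/8 = 0.243601; p = 2π − arccos c = 4.958466 rad; φ = atan2(cos α − cos β, d − sin α + sin β) = -0.827238 rad; t = (α − φ + p/2) mod 2π = 0.027008 rad, q = (α − β − t + p) mod 2π = 1.042865 rad → L = 2.01·(0.027008 + 4.958466 + 1.042865) = 2.01·6.028339 = 12.116962 m
LRL: c = (6 − d² + 2cos(α−β) − 2d(sin α − sin β))/8 = 0.511047; p = 2π − arccos c = 5.248791 rad; φ = atan2(cos β − cos α, d + sin α − sin β) = 1.156744 rad; t = (φ − α + p/2) mod 2π = 0.777418 rad, q = (β − α − t + p) mod 2π = 2.076781 rad → L = 2.01·(0.777418 + 5.248791 + 2.076781) = 2.01·8.102990 = 16.287011 m
Shortest: RLR with L = 12.116962 m ≈ 12.1170 m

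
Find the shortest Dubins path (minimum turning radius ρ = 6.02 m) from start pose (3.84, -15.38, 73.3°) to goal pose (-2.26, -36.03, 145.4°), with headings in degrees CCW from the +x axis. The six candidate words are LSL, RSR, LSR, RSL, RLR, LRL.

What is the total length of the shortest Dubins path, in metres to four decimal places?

Let ψ = atan2(Δy, Δx) = atan2(-20.65, -6.10) = -106.4571° be the start→goal bearing.
Normalize: d = |goal − start| / ρ = 21.532127/6.02 = 3.576765, α = (θ_start − ψ) mod 360° = 179.7571° = 3.137354 rad, β = (θ_goal − ψ) mod 360° = 251.8571° = 4.395736 rad.
Common terms: sin α = 0.004239, cos α = -0.999991, sin β = -0.950283, cos β = -0.311388, cos(α−β) = 0.307357, d² = 12.793250. Work in radians in the unit-radius frame; every candidate has L = ρ·(t + p + q).
LSL: p² = 2 + d² − 2cos(α−β) + 2d(sin α − sin β) = 21.006740; p = √p² = 4.583311; φ = atan2(cos β − cos α, d + sin α − sin β) = 0.150812 rad; t = (φ − α) mod 2π = 3.296644 rad, q = (β − φ) mod 2π = 4.244923 rad → L = 6.02·(3.296644 + 4.583311 + 4.244923) = 6.02·12.124879 = 72.991770 m
RSR: p² = 2 + d² − 2cos(α−β) + 2d(sin β − sin α) = 7.350334; p = √p² = 2.711150; φ = atan2(cos α − cos β, d − sin α + sin β) = -0.256803 rad; t = (α − φ) mod 2π = 3.394156 rad, q = (φ − β) mod 2π = 1.630647 rad → L = 6.02·(3.394156 + 2.711150 + 1.630647) = 6.02·7.735953 = 46.570436 m
LSR: p² = d² − 2 + 2cos(α−β) + 2d(sin α + sin β) = 4.640410; p = √p² = 2.154161; φ = atan2(−cos α − cos β, d + sin α + sin β) − atan2(−2, p) = 1.210741 rad; t = (φ − α) mod 2π = 4.356573 rad, q = (φ − β) mod 2π = 3.098191 rad → L = 6.02·(4.356573 + 2.154161 + 3.098191) = 6.02·9.608925 = 57.845726 m
RSL: p² = d² − 2 + 2cos(α−β) − 2d(sin α + sin β) = 18.175517; p = √p² = 4.263275; φ = atan2(cos α + cos β, d − sin α − sin β) − atan2(2, p) = -0.720852 rad; t = (α − φ) mod 2π = 3.858205 rad, q = (β − φ) mod 2π = 5.116587 rad → L = 6.02·(3.858205 + 4.263275 + 5.116587) = 6.02·13.238068 = 79.693168 m
RLR: c = (6 − d² + 2cos(α−β) + 2d(sin α − sin β))/8 = 0.081208; p = 2π − arccos c = 4.793687 rad; φ = atan2(cos α − cos β, d − sin α + sin β) = -0.256803 rad; t = (α − φ + p/2) mod 2π = 5.791000 rad, q = (α − β − t + p) mod 2π = 4.027490 rad → L = 6.02·(5.791000 + 4.793687 + 4.027490) = 6.02·14.612176 = 87.965302 m
LRL: c = (6 − d² + 2cos(α−β) − 2d(sin α − sin β))/8 = -1.625842, |c| > 1 → infeasible
Shortest: RSR with L = 46.570436 m ≈ 46.5704 m

46.5704 m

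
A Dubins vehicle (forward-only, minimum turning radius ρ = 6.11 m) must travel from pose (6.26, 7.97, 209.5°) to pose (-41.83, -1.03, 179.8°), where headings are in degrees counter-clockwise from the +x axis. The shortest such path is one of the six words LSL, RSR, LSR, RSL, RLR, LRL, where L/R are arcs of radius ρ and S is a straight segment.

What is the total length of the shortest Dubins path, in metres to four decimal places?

Let ψ = atan2(Δy, Δx) = atan2(-9.00, -48.09) = -169.3998° be the start→goal bearing.
Normalize: d = |goal − start| / ρ = 48.924923/6.11 = 8.007352, α = (θ_start − ψ) mod 360° = 18.8998° = 0.329863 rad, β = (θ_goal − ψ) mod 360° = 349.1998° = 6.094686 rad.
Common terms: sin α = 0.323914, cos α = 0.946087, sin β = -0.187385, cos β = 0.982286, cos(α−β) = 0.868632, d² = 64.117692. Work in radians in the unit-radius frame; every candidate has L = ρ·(t + p + q).
LSL: p² = 2 + d² − 2cos(α−β) + 2d(sin α − sin β) = 72.568730; p = √p² = 8.518728; φ = atan2(cos β − cos α, d + sin α − sin β) = 0.004249 rad; t = (φ − α) mod 2π = 5.957572 rad, q = (β − φ) mod 2π = 6.090436 rad → L = 6.11·(5.957572 + 8.518728 + 6.090436) = 6.11·20.566736 = 125.662757 m
RSR: p² = 2 + d² − 2cos(α−β) + 2d(sin β − sin α) = 56.192129; p = √p² = 7.496141; φ = atan2(cos α − cos β, d − sin α + sin β) = -0.004829 rad; t = (α − φ) mod 2π = 0.334692 rad, q = (φ − β) mod 2π = 0.183670 rad → L = 6.11·(0.334692 + 7.496141 + 0.183670) = 6.11·8.014504 = 48.968618 m
LSR: p² = d² − 2 + 2cos(α−β) + 2d(sin α + sin β) = 66.041416; p = √p² = 8.126587; φ = atan2(−cos α − cos β, d + sin α + sin β) − atan2(−2, p) = 0.008804 rad; t = (φ − α) mod 2π = 5.962127 rad, q = (φ − β) mod 2π = 0.197304 rad → L = 6.11·(5.962127 + 8.126587 + 0.197304) = 6.11·14.286018 = 87.287568 m
RSL: p² = d² − 2 + 2cos(α−β) − 2d(sin α + sin β) = 61.668495; p = √p² = 7.852929; φ = atan2(cos α + cos β, d − sin α − sin β) − atan2(2, p) = -0.009111 rad; t = (α − φ) mod 2π = 0.338974 rad, q = (β − φ) mod 2π = 6.103796 rad → L = 6.11·(0.338974 + 7.852929 + 6.103796) = 6.11·14.295699 = 87.346722 m
RLR: c = (6 − d² + 2cos(α−β) + 2d(sin α − sin β))/8 = -6.024016, |c| > 1 → infeasible
LRL: c = (6 − d² + 2cos(α−β) − 2d(sin α − sin β))/8 = -8.071091, |c| > 1 → infeasible
Shortest: RSR with L = 48.968618 m ≈ 48.9686 m

48.9686 m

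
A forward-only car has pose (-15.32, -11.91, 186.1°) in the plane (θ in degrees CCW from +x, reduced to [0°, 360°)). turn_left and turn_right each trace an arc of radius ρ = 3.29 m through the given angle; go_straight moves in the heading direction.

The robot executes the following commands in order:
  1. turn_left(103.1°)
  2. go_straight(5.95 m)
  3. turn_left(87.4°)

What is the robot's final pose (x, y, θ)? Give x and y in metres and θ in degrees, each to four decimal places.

(-12.0737, -23.9533, 16.6000°)

set_pose: (x, y, θ) = (-15.3200, -11.9100, 186.1000°), ρ = 3.29
turn_left(103.1°): centre at ρ to the left, rotate +103.1° → (-18.0774, -16.2633, 289.2000°)
go_straight(5.95): x += 5.95·cos θ, y += 5.95·sin θ → (-16.1206, -21.8824, 289.2000°)
turn_left(87.4°): centre at ρ to the left, rotate +87.4° → (-12.0737, -23.9533, 376.6000° ≡ 16.6000°)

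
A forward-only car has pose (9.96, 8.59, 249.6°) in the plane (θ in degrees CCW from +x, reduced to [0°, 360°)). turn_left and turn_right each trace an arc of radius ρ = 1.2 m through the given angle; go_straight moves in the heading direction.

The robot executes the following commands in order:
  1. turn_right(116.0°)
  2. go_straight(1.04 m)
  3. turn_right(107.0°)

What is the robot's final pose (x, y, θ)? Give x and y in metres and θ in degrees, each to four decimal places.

(7.5807, 10.8344, 26.6000°)

set_pose: (x, y, θ) = (9.9600, 8.5900, 249.6000°), ρ = 1.2
turn_right(116.0°): centre at ρ to the right, rotate −116.0° → (7.9663, 8.1807, 133.6000°)
go_straight(1.04): x += 1.04·cos θ, y += 1.04·sin θ → (7.2491, 8.9339, 133.6000°)
turn_right(107.0°): centre at ρ to the right, rotate −107.0° → (7.5807, 10.8344, 26.6000°)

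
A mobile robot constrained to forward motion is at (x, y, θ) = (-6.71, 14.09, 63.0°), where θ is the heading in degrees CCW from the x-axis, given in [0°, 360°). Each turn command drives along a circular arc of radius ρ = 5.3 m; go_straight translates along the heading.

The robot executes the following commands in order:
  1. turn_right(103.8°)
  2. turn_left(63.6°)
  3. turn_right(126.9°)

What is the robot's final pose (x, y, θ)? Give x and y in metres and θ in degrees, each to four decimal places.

(14.1866, 8.6451, 255.9000°)

set_pose: (x, y, θ) = (-6.7100, 14.0900, 63.0000°), ρ = 5.3
turn_right(103.8°): centre at ρ to the right, rotate −103.8° → (1.4755, 15.6959, -40.8000° ≡ 319.2000°)
turn_left(63.6°): centre at ρ to the left, rotate +63.6° → (6.9924, 14.8221, 382.8000° ≡ 22.8000°)
turn_right(126.9°): centre at ρ to the right, rotate −126.9° → (14.1866, 8.6451, -104.1000° ≡ 255.9000°)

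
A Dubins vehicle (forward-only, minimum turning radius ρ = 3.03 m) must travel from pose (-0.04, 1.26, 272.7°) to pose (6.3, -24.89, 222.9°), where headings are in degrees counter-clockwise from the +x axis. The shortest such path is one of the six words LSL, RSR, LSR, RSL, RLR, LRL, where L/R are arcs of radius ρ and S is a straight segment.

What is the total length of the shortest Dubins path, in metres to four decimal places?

Let ψ = atan2(Δy, Δx) = atan2(-26.15, 6.34) = -76.3718° be the start→goal bearing.
Normalize: d = |goal − start| / ρ = 26.907584/3.03 = 8.880391, α = (θ_start − ψ) mod 360° = 349.0718° = 6.092451 rad, β = (θ_goal − ψ) mod 360° = 299.2718° = 5.223277 rad.
Common terms: sin α = -0.189580, cos α = 0.981865, sin β = -0.872310, cos β = 0.488952, cos(α−β) = 0.645458, d² = 78.861343. Work in radians in the unit-radius frame; every candidate has L = ρ·(t + p + q).
LSL: p² = 2 + d² − 2cos(α−β) + 2d(sin α − sin β) = 91.696262; p = √p² = 9.575816; φ = atan2(cos β − cos α, d + sin α − sin β) = -0.051498 rad; t = (φ − α) mod 2π = 0.139236 rad, q = (β − φ) mod 2π = 5.274775 rad → L = 3.03·(0.139236 + 9.575816 + 5.274775) = 3.03·14.989828 = 45.419178 m
RSR: p² = 2 + d² − 2cos(α−β) + 2d(sin β − sin α) = 67.444593; p = √p² = 8.212466; φ = atan2(cos α − cos β, d − sin α + sin β) = 0.060056 rad; t = (α − φ) mod 2π = 6.032395 rad, q = (φ − β) mod 2π = 1.119964 rad → L = 3.03·(6.032395 + 8.212466 + 1.119964) = 3.03·15.364825 = 46.555420 m
LSR: p² = d² − 2 + 2cos(α−β) + 2d(sin α + sin β) = 59.292261; p = √p² = 7.700147; φ = atan2(−cos α − cos β, d + sin α + sin β) − atan2(−2, p) = 0.068173 rad; t = (φ − α) mod 2π = 0.258907 rad, q = (φ − β) mod 2π = 1.128081 rad → L = 3.03·(0.258907 + 7.700147 + 1.128081) = 3.03·9.087135 = 27.534019 m
RSL: p² = d² − 2 + 2cos(α−β) − 2d(sin α + sin β) = 97.012255; p = √p² = 9.849480; φ = atan2(cos α + cos β, d − sin α − sin β) − atan2(2, p) = -0.053462 rad; t = (α − φ) mod 2π = 6.145914 rad, q = (β − φ) mod 2π = 5.276740 rad → L = 3.03·(6.145914 + 9.849480 + 5.276740) = 3.03·21.272133 = 64.454564 m
RLR: c = (6 − d² + 2cos(α−β) + 2d(sin α − sin β))/8 = -7.430574, |c| > 1 → infeasible
LRL: c = (6 − d² + 2cos(α−β) − 2d(sin α − sin β))/8 = -10.462033, |c| > 1 → infeasible
Shortest: LSR with L = 27.534019 m ≈ 27.5340 m

27.5340 m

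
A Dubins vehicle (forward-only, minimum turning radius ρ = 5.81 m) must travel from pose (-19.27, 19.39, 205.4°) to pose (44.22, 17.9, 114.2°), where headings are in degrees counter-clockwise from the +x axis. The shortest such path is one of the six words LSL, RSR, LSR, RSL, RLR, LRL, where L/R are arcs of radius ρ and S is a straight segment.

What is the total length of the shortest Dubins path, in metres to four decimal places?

Let ψ = atan2(Δy, Δx) = atan2(-1.49, 63.49) = -1.3444° be the start→goal bearing.
Normalize: d = |goal − start| / ρ = 63.507481/5.81 = 10.930720, α = (θ_start − ψ) mod 360° = 206.7444° = 3.608370 rad, β = (θ_goal − ψ) mod 360° = 115.5444° = 2.016630 rad.
Common terms: sin α = -0.450011, cos α = -0.893023, sin β = 0.902252, cos β = -0.431210, cos(α−β) = -0.020942, d² = 119.480633. Work in radians in the unit-radius frame; every candidate has L = ρ·(t + p + q).
LSL: p² = 2 + d² − 2cos(α−β) + 2d(sin α − sin β) = 91.960115; p = √p² = 9.589584; φ = atan2(cos β − cos α, d + sin α − sin β) = 0.048176 rad; t = (φ − α) mod 2π = 2.722991 rad, q = (β − φ) mod 2π = 1.968454 rad → L = 5.81·(2.722991 + 9.589584 + 1.968454) = 5.81·14.281029 = 82.972777 m
RSR: p² = 2 + d² − 2cos(α−β) + 2d(sin β − sin α) = 151.084921; p = √p² = 12.291661; φ = atan2(cos α − cos β, d − sin α + sin β) = -0.037580 rad; t = (α − φ) mod 2π = 3.645950 rad, q = (φ − β) mod 2π = 4.228975 rad → L = 5.81·(3.645950 + 12.291661 + 4.228975) = 5.81·20.166586 = 117.167866 m
LSR: p² = d² − 2 + 2cos(α−β) + 2d(sin α + sin β) = 127.325378; p = √p² = 11.283855; φ = atan2(−cos α − cos β, d + sin α + sin β) − atan2(−2, p) = 0.291237 rad; t = (φ − α) mod 2π = 2.966052 rad, q = (φ − β) mod 2π = 4.557792 rad → L = 5.81·(2.966052 + 11.283855 + 4.557792) = 5.81·18.807698 = 109.272728 m
RSL: p² = d² − 2 + 2cos(α−β) − 2d(sin α + sin β) = 107.552118; p = √p² = 10.370734; φ = atan2(cos α + cos β, d − sin α − sin β) − atan2(2, p) = -0.316222 rad; t = (α − φ) mod 2π = 3.924592 rad, q = (β − φ) mod 2π = 2.332852 rad → L = 5.81·(3.924592 + 10.370734 + 2.332852) = 5.81·16.628177 = 96.609710 m
RLR: c = (6 − d² + 2cos(α−β) + 2d(sin α − sin β))/8 = -17.885615, |c| > 1 → infeasible
LRL: c = (6 − d² + 2cos(α−β) − 2d(sin α − sin β))/8 = -10.495014, |c| > 1 → infeasible
Shortest: LSL with L = 82.972777 m ≈ 82.9728 m

82.9728 m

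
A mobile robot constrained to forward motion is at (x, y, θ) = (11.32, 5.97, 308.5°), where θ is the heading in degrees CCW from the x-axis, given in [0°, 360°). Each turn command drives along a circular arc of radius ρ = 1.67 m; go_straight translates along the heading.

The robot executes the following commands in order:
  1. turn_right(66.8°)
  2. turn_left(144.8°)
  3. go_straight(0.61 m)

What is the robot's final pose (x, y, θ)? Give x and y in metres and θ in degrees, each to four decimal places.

(14.2449, 2.1246, 26.5000°)

set_pose: (x, y, θ) = (11.3200, 5.9700, 308.5000°), ρ = 1.67
turn_right(66.8°): centre at ρ to the right, rotate −66.8° → (11.4834, 4.1387, 241.7000°)
turn_left(144.8°): centre at ρ to the left, rotate +144.8° → (13.6990, 1.8524, 386.5000° ≡ 26.5000°)
go_straight(0.61): x += 0.61·cos θ, y += 0.61·sin θ → (14.2449, 2.1246, 26.5000°)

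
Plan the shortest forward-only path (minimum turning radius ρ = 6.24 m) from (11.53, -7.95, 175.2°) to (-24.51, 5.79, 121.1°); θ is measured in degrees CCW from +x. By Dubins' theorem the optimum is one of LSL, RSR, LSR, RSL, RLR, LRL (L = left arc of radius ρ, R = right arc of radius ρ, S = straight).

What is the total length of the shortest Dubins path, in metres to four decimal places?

Let ψ = atan2(Δy, Δx) = atan2(13.74, -36.04) = 159.1310° be the start→goal bearing.
Normalize: d = |goal − start| / ρ = 38.570315/6.24 = 6.181140, α = (θ_start − ψ) mod 360° = 16.0690° = 0.280457 rad, β = (θ_goal − ψ) mod 360° = 321.9690° = 5.619419 rad.
Common terms: sin α = 0.276795, cos α = 0.960929, sin β = -0.616088, cos β = 0.787678, cos(α−β) = 0.586372, d² = 38.206494. Work in radians in the unit-radius frame; every candidate has L = ρ·(t + p + q).
LSL: p² = 2 + d² − 2cos(α−β) + 2d(sin α − sin β) = 50.071814; p = √p² = 7.076144; φ = atan2(cos β − cos α, d + sin α − sin β) = -0.024486 rad; t = (φ − α) mod 2π = 5.978242 rad, q = (β − φ) mod 2π = 5.643905 rad → L = 6.24·(5.978242 + 7.076144 + 5.643905) = 6.24·18.698291 = 116.677339 m
RSR: p² = 2 + d² − 2cos(α−β) + 2d(sin β − sin α) = 27.995686; p = √p² = 5.291095; φ = atan2(cos α − cos β, d − sin α + sin β) = 0.032750 rad; t = (α − φ) mod 2π = 0.247707 rad, q = (φ − β) mod 2π = 0.696516 rad → L = 6.24·(0.247707 + 5.291095 + 0.696516) = 6.24·6.235318 = 38.908385 m
LSR: p² = d² − 2 + 2cos(α−β) + 2d(sin α + sin β) = 33.184805; p = √p² = 5.760625; φ = atan2(−cos α − cos β, d + sin α + sin β) − atan2(−2, p) = 0.043328 rad; t = (φ − α) mod 2π = 6.046056 rad, q = (φ − β) mod 2π = 0.707094 rad → L = 6.24·(6.046056 + 5.760625 + 0.707094) = 6.24·12.513775 = 78.085957 m
RSL: p² = d² − 2 + 2cos(α−β) − 2d(sin α + sin β) = 41.573674; p = √p² = 6.447765; φ = atan2(cos α + cos β, d − sin α − sin β) − atan2(2, p) = -0.038766 rad; t = (α − φ) mod 2π = 0.319223 rad, q = (β − φ) mod 2π = 5.658185 rad → L = 6.24·(0.319223 + 6.447765 + 5.658185) = 6.24·12.425173 = 77.533079 m
RLR: c = (6 − d² + 2cos(α−β) + 2d(sin α − sin β))/8 = -2.499461, |c| > 1 → infeasible
LRL: c = (6 − d² + 2cos(α−β) − 2d(sin α − sin β))/8 = -5.258977, |c| > 1 → infeasible
Shortest: RSR with L = 38.908385 m ≈ 38.9084 m

38.9084 m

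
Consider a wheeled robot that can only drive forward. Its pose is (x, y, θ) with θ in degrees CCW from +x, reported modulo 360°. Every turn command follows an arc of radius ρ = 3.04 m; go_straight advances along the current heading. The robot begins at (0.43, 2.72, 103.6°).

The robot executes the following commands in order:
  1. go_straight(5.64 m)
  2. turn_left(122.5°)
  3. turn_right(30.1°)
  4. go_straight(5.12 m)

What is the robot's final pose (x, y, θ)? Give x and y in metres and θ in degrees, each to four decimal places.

(-12.3156, 7.3694, 196.0000°)

set_pose: (x, y, θ) = (0.4300, 2.7200, 103.6000°), ρ = 3.04
go_straight(5.64): x += 5.64·cos θ, y += 5.64·sin θ → (-0.8962, 8.2019, 103.6000°)
turn_left(122.5°): centre at ρ to the left, rotate +122.5° → (-6.0414, 9.5950, 226.1000°)
turn_right(30.1°): centre at ρ to the right, rotate −30.1° → (-7.3940, 8.7807, 196.0000°)
go_straight(5.12): x += 5.12·cos θ, y += 5.12·sin θ → (-12.3156, 7.3694, 196.0000°)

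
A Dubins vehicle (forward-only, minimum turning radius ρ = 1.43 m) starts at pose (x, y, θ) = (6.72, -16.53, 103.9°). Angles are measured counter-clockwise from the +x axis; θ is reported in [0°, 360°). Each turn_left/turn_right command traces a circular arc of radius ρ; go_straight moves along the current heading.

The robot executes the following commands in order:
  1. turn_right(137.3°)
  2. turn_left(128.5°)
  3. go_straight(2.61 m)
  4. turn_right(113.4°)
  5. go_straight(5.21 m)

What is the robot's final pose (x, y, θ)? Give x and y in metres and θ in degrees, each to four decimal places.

(17.6947, -11.2231, 341.7000°)

set_pose: (x, y, θ) = (6.7200, -16.5300, 103.9000°), ρ = 1.43
turn_right(137.3°): centre at ρ to the right, rotate −137.3° → (8.8953, -14.9926, -33.4000° ≡ 326.6000°)
turn_left(128.5°): centre at ρ to the left, rotate +128.5° → (11.1068, -13.6717, 455.1000° ≡ 95.1000°)
go_straight(2.61): x += 2.61·cos θ, y += 2.61·sin θ → (10.8748, -11.0720, 95.1000°)
turn_right(113.4°): centre at ρ to the right, rotate −113.4° → (12.7482, -9.5872, -18.3000° ≡ 341.7000°)
go_straight(5.21): x += 5.21·cos θ, y += 5.21·sin θ → (17.6947, -11.2231, 341.7000°)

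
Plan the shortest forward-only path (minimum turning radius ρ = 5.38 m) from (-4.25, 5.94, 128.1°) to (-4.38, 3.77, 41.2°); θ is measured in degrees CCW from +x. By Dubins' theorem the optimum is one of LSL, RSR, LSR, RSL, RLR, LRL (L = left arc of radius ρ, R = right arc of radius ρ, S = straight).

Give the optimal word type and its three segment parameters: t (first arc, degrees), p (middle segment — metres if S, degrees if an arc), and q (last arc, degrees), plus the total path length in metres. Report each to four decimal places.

RLR: t = 16.6010°, p = 307.1746°, q = 17.4736°, L = 32.0429 m

Let ψ = atan2(Δy, Δx) = atan2(-2.17, -0.13) = -93.4284° be the start→goal bearing.
Normalize: d = |goal − start| / ρ = 2.173891/5.38 = 0.404069, α = (θ_start − ψ) mod 360° = 221.5284° = 3.866399 rad, β = (θ_goal − ψ) mod 360° = 134.6284° = 2.349708 rad.
Common terms: sin α = -0.662991, cos α = -0.748628, sin β = 0.711678, cos β = -0.702506, cos(α−β) = 0.054079, d² = 0.163272. Work in radians in the unit-radius frame; every candidate has L = ρ·(t + p + q).
LSL: p² = 2 + d² − 2cos(α−β) + 2d(sin α − sin β) = 0.944192; p = √p² = 0.971695; φ = atan2(cos β − cos α, d + sin α − sin β) = 3.094109 rad; t = (φ − α) mod 2π = 5.510895 rad, q = (β − φ) mod 2π = 5.538784 rad → L = 5.38·(5.510895 + 0.971695 + 5.538784) = 5.38·12.021375 = 64.674997 m
RSR: p² = 2 + d² − 2cos(α−β) + 2d(sin β − sin α) = 3.166036; p = √p² = 1.779336; φ = atan2(cos α − cos β, d − sin α + sin β) = -0.025924 rad; t = (α − φ) mod 2π = 3.892323 rad, q = (φ − β) mod 2π = 3.907553 rad → L = 5.38·(3.892323 + 1.779336 + 3.907553) = 5.38·9.579212 = 51.536162 m
LSR: p² = d² − 2 + 2cos(α−β) + 2d(sin α + sin β) = -1.689225 < 0 → infeasible
RSL: p² = d² − 2 + 2cos(α−β) − 2d(sin α + sin β) = -1.767917 < 0 → infeasible
RLR: c = (6 − d² + 2cos(α−β) + 2d(sin α − sin β))/8 = 0.604245; p = 2π − arccos c = 5.361208 rad; φ = atan2(cos α − cos β, d − sin α + sin β) = -0.025924 rad; t = (α − φ + p/2) mod 2π = 0.289742 rad, q = (α − β − t + p) mod 2π = 0.304972 rad → L = 5.38·(0.289742 + 5.361208 + 0.304972) = 5.38·5.955921 = 32.042855 m
LRL: c = (6 − d² + 2cos(α−β) − 2d(sin α − sin β))/8 = 0.881976; p = 2π − arccos c = 5.792428 rad; φ = atan2(cos β − cos α, d + sin α − sin β) = 3.094109 rad; t = (φ − α + p/2) mod 2π = 2.123924 rad, q = (β − α − t + p) mod 2π = 2.151813 rad → L = 5.38·(2.123924 + 5.792428 + 2.151813) = 5.38·10.068164 = 54.166722 m
Shortest: RLR with L = 32.042855 m ≈ 32.0429 m
Convert RLR to answer units (arcs ×180/π): t = 0.289742·180/π = 16.6010°, p = 5.361208·180/π = 307.1746°, q = 0.304972·180/π = 17.4736°, L = 32.0429 m.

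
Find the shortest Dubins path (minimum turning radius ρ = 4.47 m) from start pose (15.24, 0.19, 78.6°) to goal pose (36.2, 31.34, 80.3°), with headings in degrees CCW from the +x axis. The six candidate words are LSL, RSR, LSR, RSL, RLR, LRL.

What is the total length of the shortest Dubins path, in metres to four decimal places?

Let ψ = atan2(Δy, Δx) = atan2(31.15, 20.96) = 56.0644° be the start→goal bearing.
Normalize: d = |goal − start| / ρ = 37.545227/4.47 = 8.399380, α = (θ_start − ψ) mod 360° = 22.5356° = 0.393320 rad, β = (θ_goal − ψ) mod 360° = 24.2356° = 0.422990 rad.
Common terms: sin α = 0.383257, cos α = 0.923642, sin β = 0.410489, cos β = 0.911866, cos(α−β) = 0.999560, d² = 70.549580. Work in radians in the unit-radius frame; every candidate has L = ρ·(t + p + q).
LSL: p² = 2 + d² − 2cos(α−β) + 2d(sin α − sin β) = 70.092991; p = √p² = 8.372156; φ = atan2(cos β − cos α, d + sin α − sin β) = -0.001407 rad; t = (φ − α) mod 2π = 5.888459 rad, q = (β − φ) mod 2π = 0.424397 rad → L = 4.47·(5.888459 + 8.372156 + 0.424397) = 4.47·14.685012 = 65.642002 m
RSR: p² = 2 + d² − 2cos(α−β) + 2d(sin β − sin α) = 71.007929; p = √p² = 8.426620; φ = atan2(cos α − cos β, d − sin α + sin β) = 0.001398 rad; t = (α − φ) mod 2π = 0.391922 rad, q = (φ − β) mod 2π = 5.861593 rad → L = 4.47·(0.391922 + 8.426620 + 5.861593) = 4.47·14.680135 = 65.620203 m
LSR: p² = d² − 2 + 2cos(α−β) + 2d(sin α + sin β) = 83.882641; p = √p² = 9.158747; φ = atan2(−cos α − cos β, d + sin α + sin β) − atan2(−2, p) = 0.017926 rad; t = (φ − α) mod 2π = 5.907792 rad, q = (φ − β) mod 2π = 5.878121 rad → L = 4.47·(5.907792 + 9.158747 + 5.878121) = 4.47·20.944660 = 93.622628 m
RSL: p² = d² − 2 + 2cos(α−β) − 2d(sin α + sin β) = 57.214759; p = √p² = 7.564044; φ = atan2(cos α + cos β, d − sin α − sin β) − atan2(2, p) = -0.021686 rad; t = (α − φ) mod 2π = 0.415006 rad, q = (β − φ) mod 2π = 0.444676 rad → L = 4.47·(0.415006 + 7.564044 + 0.444676) = 4.47·8.423726 = 37.654055 m
RLR: c = (6 − d² + 2cos(α−β) + 2d(sin α − sin β))/8 = -7.875991, |c| > 1 → infeasible
LRL: c = (6 − d² + 2cos(α−β) − 2d(sin α − sin β))/8 = -7.761624, |c| > 1 → infeasible
Shortest: RSL with L = 37.654055 m ≈ 37.6541 m

37.6541 m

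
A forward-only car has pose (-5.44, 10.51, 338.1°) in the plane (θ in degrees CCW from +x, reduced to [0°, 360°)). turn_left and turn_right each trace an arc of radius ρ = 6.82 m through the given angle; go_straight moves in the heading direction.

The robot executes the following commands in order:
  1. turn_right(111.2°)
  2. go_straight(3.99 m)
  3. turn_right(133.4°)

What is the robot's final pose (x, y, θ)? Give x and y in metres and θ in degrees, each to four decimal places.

set_pose: (x, y, θ) = (-5.4400, 10.5100, 338.1000°), ρ = 6.82
turn_right(111.2°): centre at ρ to the right, rotate −111.2° → (-3.0041, -0.4778, 226.9000°)
go_straight(3.99): x += 3.99·cos θ, y += 3.99·sin θ → (-5.7303, -3.3911, 226.9000°)
turn_right(133.4°): centre at ρ to the right, rotate −133.4° → (-17.5173, 0.8525, 93.5000°)

(-17.5173, 0.8525, 93.5000°)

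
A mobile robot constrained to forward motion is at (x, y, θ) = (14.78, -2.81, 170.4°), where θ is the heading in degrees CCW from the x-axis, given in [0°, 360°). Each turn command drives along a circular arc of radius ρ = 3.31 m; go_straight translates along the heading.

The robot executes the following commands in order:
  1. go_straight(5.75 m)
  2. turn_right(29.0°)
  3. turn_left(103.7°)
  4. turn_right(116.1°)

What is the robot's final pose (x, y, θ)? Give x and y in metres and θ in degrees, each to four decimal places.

set_pose: (x, y, θ) = (14.7800, -2.8100, 170.4000°), ρ = 3.31
go_straight(5.75): x += 5.75·cos θ, y += 5.75·sin θ → (9.1105, -1.8511, 170.4000°)
turn_right(29.0°): centre at ρ to the right, rotate −29.0° → (7.5975, -1.1743, 141.4000°)
turn_left(103.7°): centre at ρ to the left, rotate +103.7° → (2.5301, -2.3675, 245.1000°)
turn_right(116.1°): centre at ρ to the right, rotate −116.1° → (-3.0445, -3.0569, 129.0000°)

(-3.0445, -3.0569, 129.0000°)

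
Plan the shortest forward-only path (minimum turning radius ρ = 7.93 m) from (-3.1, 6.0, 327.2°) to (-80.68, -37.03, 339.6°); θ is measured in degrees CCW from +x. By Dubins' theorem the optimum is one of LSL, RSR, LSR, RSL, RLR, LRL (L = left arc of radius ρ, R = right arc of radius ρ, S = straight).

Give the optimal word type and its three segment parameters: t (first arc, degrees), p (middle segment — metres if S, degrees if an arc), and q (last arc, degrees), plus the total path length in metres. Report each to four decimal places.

Let ψ = atan2(Δy, Δx) = atan2(-43.03, -77.58) = -150.9849° be the start→goal bearing.
Normalize: d = |goal − start| / ρ = 88.714358/7.93 = 11.187183, α = (θ_start − ψ) mod 360° = 118.1849° = 2.062716 rad, β = (θ_goal − ψ) mod 360° = 130.5849° = 2.279137 rad.
Common terms: sin α = 0.881428, cos α = -0.472319, sin β = 0.759443, cos β = -0.650574, cos(α−β) = 0.976672, d² = 125.153054. Work in radians in the unit-radius frame; every candidate has L = ρ·(t + p + q).
LSL: p² = 2 + d² − 2cos(α−β) + 2d(sin α − sin β) = 127.929052; p = √p² = 11.310573; φ = atan2(cos β − cos α, d + sin α − sin β) = -0.015761 rad; t = (φ − α) mod 2π = 4.204709 rad, q = (β − φ) mod 2π = 2.294897 rad → L = 7.93·(4.204709 + 11.310573 + 2.294897) = 7.93·17.810179 = 141.234717 m
RSR: p² = 2 + d² − 2cos(α−β) + 2d(sin β − sin α) = 122.470368; p = √p² = 11.066633; φ = atan2(cos α − cos β, d − sin α + sin β) = 0.016108 rad; t = (α − φ) mod 2π = 2.046608 rad, q = (φ − β) mod 2π = 4.020157 rad → L = 7.93·(2.046608 + 11.066633 + 4.020157) = 7.93·17.133398 = 135.867843 m
LSR: p² = d² − 2 + 2cos(α−β) + 2d(sin α + sin β) = 161.819833; p = √p² = 12.720842; φ = atan2(−cos α − cos β, d + sin α + sin β) − atan2(−2, p) = 0.243257 rad; t = (φ − α) mod 2π = 4.463727 rad, q = (φ − β) mod 2π = 4.247306 rad → L = 7.93·(4.463727 + 12.720842 + 4.247306) = 7.93·21.431875 = 169.954770 m
RSL: p² = d² − 2 + 2cos(α−β) − 2d(sin α + sin β) = 88.392964; p = √p² = 9.401753; φ = atan2(cos α + cos β, d − sin α − sin β) − atan2(2, p) = -0.326690 rad; t = (α − φ) mod 2π = 2.389406 rad, q = (β − φ) mod 2π = 2.605826 rad → L = 7.93·(2.389406 + 9.401753 + 2.605826) = 7.93·14.396985 = 114.168094 m
RLR: c = (6 − d² + 2cos(α−β) + 2d(sin α − sin β))/8 = -14.308796, |c| > 1 → infeasible
LRL: c = (6 − d² + 2cos(α−β) − 2d(sin α − sin β))/8 = -14.991131, |c| > 1 → infeasible
Shortest: RSL with L = 114.168094 m ≈ 114.1681 m
Convert RSL to answer units (arcs ×180/π): t = 2.389406·180/π = 136.9029°, p = ρ·p = 7.93·9.401753 = 74.5559 m, q = 2.605826·180/π = 149.3029°, L = 114.1681 m.

RSL: t = 136.9029°, p = 74.5559 m, q = 149.3029°, L = 114.1681 m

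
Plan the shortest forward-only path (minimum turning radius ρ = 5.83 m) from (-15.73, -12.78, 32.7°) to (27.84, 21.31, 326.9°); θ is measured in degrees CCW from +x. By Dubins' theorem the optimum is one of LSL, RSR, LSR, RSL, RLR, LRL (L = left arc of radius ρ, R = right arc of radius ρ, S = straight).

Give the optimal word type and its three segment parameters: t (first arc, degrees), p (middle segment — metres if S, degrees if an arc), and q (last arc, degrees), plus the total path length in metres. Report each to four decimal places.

Let ψ = atan2(Δy, Δx) = atan2(34.09, 43.57) = 38.0403° be the start→goal bearing.
Normalize: d = |goal − start| / ρ = 55.321542/5.83 = 9.489115, α = (θ_start − ψ) mod 360° = 354.6597° = 6.189979 rad, β = (θ_goal − ψ) mod 360° = 288.8597° = 5.041553 rad.
Common terms: sin α = -0.093071, cos α = 0.995659, sin β = -0.946313, cos β = 0.323252, cos(α−β) = 0.409923, d² = 90.043308. Work in radians in the unit-radius frame; every candidate has L = ρ·(t + p + q).
LSL: p² = 2 + d² − 2cos(α−β) + 2d(sin α − sin β) = 107.416485; p = √p² = 10.364192; φ = atan2(cos β − cos α, d + sin α − sin β) = -0.064924 rad; t = (φ − α) mod 2π = 0.028282 rad, q = (β − φ) mod 2π = 5.106476 rad → L = 5.83·(0.028282 + 10.364192 + 5.106476) = 5.83·15.498951 = 90.358885 m
RSR: p² = 2 + d² − 2cos(α−β) + 2d(sin β − sin α) = 75.030439; p = √p² = 8.662011; φ = atan2(cos α − cos β, d − sin α + sin β) = 0.077705 rad; t = (α − φ) mod 2π = 6.112274 rad, q = (φ − β) mod 2π = 1.319338 rad → L = 5.83·(6.112274 + 8.662011 + 1.319338) = 5.83·16.093623 = 93.825823 m
LSR: p² = d² − 2 + 2cos(α−β) + 2d(sin α + sin β) = 69.137485; p = √p² = 8.314895; φ = atan2(−cos α − cos β, d + sin α + sin β) − atan2(−2, p) = 0.081208 rad; t = (φ − α) mod 2π = 0.174414 rad, q = (φ − β) mod 2π = 1.322841 rad → L = 5.83·(0.174414 + 8.314895 + 1.322841) = 5.83·9.812151 = 57.204838 m
RSL: p² = d² − 2 + 2cos(α−β) − 2d(sin α + sin β) = 108.588823; p = √p² = 10.420596; φ = atan2(cos α + cos β, d − sin α − sin β) − atan2(2, p) = -0.065000 rad; t = (α − φ) mod 2π = 6.254980 rad, q = (β − φ) mod 2π = 5.106553 rad → L = 5.83·(6.254980 + 10.420596 + 5.106553) = 5.83·21.782129 = 126.989812 m
RLR: c = (6 − d² + 2cos(α−β) + 2d(sin α − sin β))/8 = -8.378805, |c| > 1 → infeasible
LRL: c = (6 − d² + 2cos(α−β) − 2d(sin α − sin β))/8 = -12.427061, |c| > 1 → infeasible
Shortest: LSR with L = 57.204838 m ≈ 57.2048 m
Convert LSR to answer units (arcs ×180/π): t = 0.174414·180/π = 9.9932°, p = ρ·p = 5.83·8.314895 = 48.4758 m, q = 1.322841·180/π = 75.7932°, L = 57.2048 m.

LSR: t = 9.9932°, p = 48.4758 m, q = 75.7932°, L = 57.2048 m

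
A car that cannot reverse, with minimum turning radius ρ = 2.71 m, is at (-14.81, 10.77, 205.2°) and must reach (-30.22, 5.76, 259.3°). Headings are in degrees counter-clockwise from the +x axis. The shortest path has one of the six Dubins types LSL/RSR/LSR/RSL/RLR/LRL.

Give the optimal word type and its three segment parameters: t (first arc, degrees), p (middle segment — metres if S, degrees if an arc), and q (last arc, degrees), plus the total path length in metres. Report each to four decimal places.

RSL: t = 13.3729°, p = 12.9797 m, q = 67.4729°, L = 16.8036 m

Let ψ = atan2(Δy, Δx) = atan2(-5.01, -15.41) = -161.9900° be the start→goal bearing.
Normalize: d = |goal − start| / ρ = 16.203956/2.71 = 5.979320, α = (θ_start − ψ) mod 360° = 7.1900° = 0.125488 rad, β = (θ_goal − ψ) mod 360° = 61.2900° = 1.069711 rad.
Common terms: sin α = 0.125159, cos α = 0.992137, sin β = 0.877062, cos β = 0.480377, cos(α−β) = 0.586372, d² = 35.752264. Work in radians in the unit-radius frame; every candidate has L = ρ·(t + p + q).
LSL: p² = 2 + d² − 2cos(α−β) + 2d(sin α − sin β) = 27.587786; p = √p² = 5.252408; φ = atan2(cos β − cos α, d + sin α − sin β) = -0.097588 rad; t = (φ − α) mod 2π = 6.060109 rad, q = (β − φ) mod 2π = 1.167300 rad → L = 2.71·(6.060109 + 5.252408 + 1.167300) = 2.71·12.479816 = 33.820302 m
RSR: p² = 2 + d² − 2cos(α−β) + 2d(sin β − sin α) = 45.571252; p = √p² = 6.750648; φ = atan2(cos α − cos β, d − sin α + sin β) = 0.075882 rad; t = (α − φ) mod 2π = 0.049607 rad, q = (φ − β) mod 2π = 5.289356 rad → L = 2.71·(0.049607 + 6.750648 + 5.289356) = 2.71·12.089610 = 32.762844 m
LSR: p² = d² − 2 + 2cos(α−β) + 2d(sin α + sin β) = 46.910211; p = √p² = 6.849103; φ = atan2(−cos α − cos β, d + sin α + sin β) − atan2(−2, p) = 0.076241 rad; t = (φ − α) mod 2π = 6.233938 rad, q = (φ − β) mod 2π = 5.289715 rad → L = 2.71·(6.233938 + 6.849103 + 5.289715) = 2.71·18.372756 = 49.790167 m
RSL: p² = d² − 2 + 2cos(α−β) − 2d(sin α + sin β) = 22.939806; p = √p² = 4.789552; φ = atan2(cos α + cos β, d − sin α − sin β) − atan2(2, p) = -0.107913 rad; t = (α − φ) mod 2π = 0.233401 rad, q = (β − φ) mod 2π = 1.177624 rad → L = 2.71·(0.233401 + 4.789552 + 1.177624) = 2.71·6.200578 = 16.803565 m
RLR: c = (6 − d² + 2cos(α−β) + 2d(sin α − sin β))/8 = -4.696406, |c| > 1 → infeasible
LRL: c = (6 − d² + 2cos(α−β) − 2d(sin α − sin β))/8 = -2.448473, |c| > 1 → infeasible
Shortest: RSL with L = 16.803565 m ≈ 16.8036 m
Convert RSL to answer units (arcs ×180/π): t = 0.233401·180/π = 13.3729°, p = ρ·p = 2.71·4.789552 = 12.9797 m, q = 1.177624·180/π = 67.4729°, L = 16.8036 m.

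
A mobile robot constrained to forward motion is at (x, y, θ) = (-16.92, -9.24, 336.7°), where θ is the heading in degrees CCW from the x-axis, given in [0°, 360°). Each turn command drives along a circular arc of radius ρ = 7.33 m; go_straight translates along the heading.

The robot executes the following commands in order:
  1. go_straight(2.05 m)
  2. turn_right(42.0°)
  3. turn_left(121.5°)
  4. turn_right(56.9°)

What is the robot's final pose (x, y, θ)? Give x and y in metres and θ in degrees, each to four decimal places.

(7.6540, -11.4830, 359.3000°)

set_pose: (x, y, θ) = (-16.9200, -9.2400, 336.7000°), ρ = 7.33
go_straight(2.05): x += 2.05·cos θ, y += 2.05·sin θ → (-15.0372, -10.0509, 336.7000°)
turn_right(42.0°): centre at ρ to the right, rotate −42.0° → (-11.2772, -13.7201, 294.7000°)
turn_left(121.5°): centre at ρ to the left, rotate +121.5° → (1.4733, -14.7348, 416.2000° ≡ 56.2000°)
turn_right(56.9°): centre at ρ to the right, rotate −56.9° → (7.6540, -11.4830, -0.7000° ≡ 359.3000°)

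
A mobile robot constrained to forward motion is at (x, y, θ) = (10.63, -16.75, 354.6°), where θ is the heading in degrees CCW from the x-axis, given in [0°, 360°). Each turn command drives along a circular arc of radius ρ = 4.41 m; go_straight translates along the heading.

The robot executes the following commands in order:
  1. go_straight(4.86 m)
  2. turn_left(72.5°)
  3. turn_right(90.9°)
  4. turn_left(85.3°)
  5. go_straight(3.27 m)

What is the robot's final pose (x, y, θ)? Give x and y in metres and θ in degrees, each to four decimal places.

set_pose: (x, y, θ) = (10.6300, -16.7500, 354.6000°), ρ = 4.41
go_straight(4.86): x += 4.86·cos θ, y += 4.86·sin θ → (15.4684, -17.2074, 354.6000°)
turn_left(72.5°): centre at ρ to the left, rotate +72.5° → (19.9459, -14.5330, 427.1000° ≡ 67.1000°)
turn_right(90.9°): centre at ρ to the right, rotate −90.9° → (25.7879, -12.2140, -23.8000° ≡ 336.2000°)
turn_left(85.3°): centre at ρ to the left, rotate +85.3° → (31.4432, -10.2833, 421.5000° ≡ 61.5000°)
go_straight(3.27): x += 3.27·cos θ, y += 3.27·sin θ → (33.0035, -7.4096, 61.5000°)

(33.0035, -7.4096, 61.5000°)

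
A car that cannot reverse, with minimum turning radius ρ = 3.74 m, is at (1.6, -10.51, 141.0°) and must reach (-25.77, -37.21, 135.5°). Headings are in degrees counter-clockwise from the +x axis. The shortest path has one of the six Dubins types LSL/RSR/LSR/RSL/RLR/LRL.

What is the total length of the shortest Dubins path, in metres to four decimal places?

42.8074 m

Let ψ = atan2(Δy, Δx) = atan2(-26.70, -27.37) = -135.7099° be the start→goal bearing.
Normalize: d = |goal − start| / ρ = 38.236199/3.74 = 10.223583, α = (θ_start − ψ) mod 360° = 276.7099° = 4.829499 rad, β = (θ_goal − ψ) mod 360° = 271.2099° = 4.733506 rad.
Common terms: sin α = -0.993150, cos α = 0.116843, sin β = -0.999777, cos β = 0.021116, cos(α−β) = 0.995396, d² = 104.521641. Work in radians in the unit-radius frame; every candidate has L = ρ·(t + p + q).
LSL: p² = 2 + d² − 2cos(α−β) + 2d(sin α − sin β) = 104.666344; p = √p² = 10.230657; φ = atan2(cos β − cos α, d + sin α − sin β) = -0.009357 rad; t = (φ − α) mod 2π = 1.444329 rad, q = (β − φ) mod 2π = 4.742863 rad → L = 3.74·(1.444329 + 10.230657 + 4.742863) = 3.74·16.417849 = 61.402756 m
RSR: p² = 2 + d² − 2cos(α−β) + 2d(sin β − sin α) = 104.395352; p = √p² = 10.217404; φ = atan2(cos α − cos β, d − sin α + sin β) = 0.009369 rad; t = (α − φ) mod 2π = 4.820130 rad, q = (φ − β) mod 2π = 1.559048 rad → L = 3.74·(4.820130 + 10.217404 + 1.559048) = 3.74·16.596583 = 62.071220 m
LSR: p² = d² − 2 + 2cos(α−β) + 2d(sin α + sin β) = 63.762717; p = √p² = 7.985156; φ = atan2(−cos α − cos β, d + sin α + sin β) − atan2(−2, p) = 0.228656 rad; t = (φ − α) mod 2π = 1.682342 rad, q = (φ − β) mod 2π = 1.778335 rad → L = 3.74·(1.682342 + 7.985156 + 1.778335) = 3.74·11.445833 = 42.807415 m
RSL: p² = d² − 2 + 2cos(α−β) − 2d(sin α + sin β) = 145.262149; p = √p² = 12.052475; φ = atan2(cos α + cos β, d − sin α − sin β) − atan2(2, p) = -0.153150 rad; t = (α − φ) mod 2π = 4.982650 rad, q = (β − φ) mod 2π = 4.886657 rad → L = 3.74·(4.982650 + 12.052475 + 4.886657) = 3.74·21.921781 = 81.987461 m
RLR: c = (6 − d² + 2cos(α−β) + 2d(sin α − sin β))/8 = -12.049419, |c| > 1 → infeasible
LRL: c = (6 − d² + 2cos(α−β) − 2d(sin α − sin β))/8 = -12.083293, |c| > 1 → infeasible
Shortest: LSR with L = 42.807415 m ≈ 42.8074 m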